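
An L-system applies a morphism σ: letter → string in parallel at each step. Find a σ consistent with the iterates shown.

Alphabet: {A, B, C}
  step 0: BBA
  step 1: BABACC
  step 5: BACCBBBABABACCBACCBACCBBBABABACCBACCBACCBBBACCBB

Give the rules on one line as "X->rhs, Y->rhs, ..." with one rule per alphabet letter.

A->CC, B->BA, C->B

  step 0 ⇒ step 1: BBA ⇒ BA·BA·CC
    A ↦ CC
    B ↦ BA
    C ↦ B  (constrained at step 1)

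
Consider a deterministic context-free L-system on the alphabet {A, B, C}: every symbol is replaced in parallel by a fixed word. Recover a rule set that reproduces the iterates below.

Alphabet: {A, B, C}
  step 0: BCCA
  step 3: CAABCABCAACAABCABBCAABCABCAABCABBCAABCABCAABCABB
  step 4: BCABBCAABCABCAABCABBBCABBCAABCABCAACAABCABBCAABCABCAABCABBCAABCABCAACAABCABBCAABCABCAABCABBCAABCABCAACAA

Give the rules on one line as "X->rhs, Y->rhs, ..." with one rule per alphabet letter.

  step 3 ⇒ step 4: CAABCABCAACAABCABBCAABCABCAABCABBCAABCABCAABCABB ⇒ BCA·B·B·CAA·BCA·B·CAA·BCA·B·B·BCA·B·B·CAA·BCA·B·CAA·CAA·BCA·B·B·CAA·BCA·B·CAA·BCA·B·B·CAA·BCA·B·CAA·CAA·BCA·B·B·CAA·BCA·B·CAA·BCA·B·B·CAA·BCA·B·CAA·CAA
    A ↦ B
    B ↦ CAA
    C ↦ BCA

A->B, B->CAA, C->BCA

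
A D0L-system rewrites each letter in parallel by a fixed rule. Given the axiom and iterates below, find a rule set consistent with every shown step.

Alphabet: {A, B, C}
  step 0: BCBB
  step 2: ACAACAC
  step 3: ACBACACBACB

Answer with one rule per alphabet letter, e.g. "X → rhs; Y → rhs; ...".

  step 2 ⇒ step 3: ACAACAC ⇒ AC·B·AC·AC·B·AC·B
    A ↦ AC
    C ↦ B
    B ↦ A  (constrained at step 0)

A->AC, B->A, C->B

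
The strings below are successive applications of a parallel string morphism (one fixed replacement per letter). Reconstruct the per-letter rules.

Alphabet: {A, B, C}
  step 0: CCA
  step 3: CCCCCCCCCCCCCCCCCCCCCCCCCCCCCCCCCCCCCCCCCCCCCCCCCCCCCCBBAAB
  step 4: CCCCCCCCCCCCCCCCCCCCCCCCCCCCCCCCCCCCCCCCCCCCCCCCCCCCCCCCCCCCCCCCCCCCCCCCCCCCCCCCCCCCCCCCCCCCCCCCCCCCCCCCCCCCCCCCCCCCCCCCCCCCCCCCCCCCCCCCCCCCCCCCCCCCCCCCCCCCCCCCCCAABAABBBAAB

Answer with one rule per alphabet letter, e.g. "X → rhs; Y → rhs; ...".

A->B, B->AAB, C->CCC

  step 3 ⇒ step 4: CCCCCCCCCCCCCCCCCCCCCCCCCCCCCCCCCCCCCCCCCCCCCCCCCCCCCCBBAAB ⇒ CCC·CCC·CCC·CCC·CCC·CCC·CCC·CCC·CCC·CCC·CCC·CCC·CCC·CCC·CCC·CCC·CCC·CCC·CCC·CCC·CCC·CCC·CCC·CCC·CCC·CCC·CCC·CCC·CCC·CCC·CCC·CCC·CCC·CCC·CCC·CCC·CCC·CCC·CCC·CCC·CCC·CCC·CCC·CCC·CCC·CCC·CCC·CCC·CCC·CCC·CCC·CCC·CCC·CCC·AAB·AAB·B·B·AAB
    A ↦ B
    B ↦ AAB
    C ↦ CCC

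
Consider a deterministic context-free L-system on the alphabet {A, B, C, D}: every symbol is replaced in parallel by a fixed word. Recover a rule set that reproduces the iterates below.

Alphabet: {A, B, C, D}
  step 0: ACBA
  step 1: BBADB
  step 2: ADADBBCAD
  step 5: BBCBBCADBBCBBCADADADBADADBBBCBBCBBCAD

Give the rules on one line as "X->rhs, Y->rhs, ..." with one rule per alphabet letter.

A->B, B->AD, C->B, D->BC

  step 1 ⇒ step 2: BBADB ⇒ AD·AD·B·BC·AD
    A ↦ B
    B ↦ AD
    D ↦ BC
  step 0 ⇒ step 1: ACBA ⇒ B·B·AD·B
    C ↦ B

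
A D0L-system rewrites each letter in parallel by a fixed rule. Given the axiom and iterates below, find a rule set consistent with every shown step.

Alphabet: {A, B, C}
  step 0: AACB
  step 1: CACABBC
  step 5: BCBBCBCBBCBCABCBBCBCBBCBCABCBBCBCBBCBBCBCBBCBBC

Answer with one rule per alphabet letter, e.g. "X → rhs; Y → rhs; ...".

A->CA, B->BC, C->B

  step 0 ⇒ step 1: AACB ⇒ CA·CA·B·BC
    A ↦ CA
    B ↦ BC
    C ↦ B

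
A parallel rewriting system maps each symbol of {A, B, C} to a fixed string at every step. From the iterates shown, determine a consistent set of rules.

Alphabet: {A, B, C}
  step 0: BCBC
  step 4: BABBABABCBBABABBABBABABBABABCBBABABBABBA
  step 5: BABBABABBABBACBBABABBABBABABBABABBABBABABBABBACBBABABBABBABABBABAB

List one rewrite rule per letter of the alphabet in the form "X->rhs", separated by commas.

  step 4 ⇒ step 5: BABBABABCBBABABBABBABABBABABCBBABABBABBA ⇒ BA·B·BA·BA·B·BA·B·BA·CB·BA·BA·B·BA·B·BA·BA·B·BA·BA·B·BA·B·BA·BA·B·BA·B·BA·CB·BA·BA·B·BA·B·BA·BA·B·BA·BA·B
    A ↦ B
    B ↦ BA
    C ↦ CB

A->B, B->BA, C->CB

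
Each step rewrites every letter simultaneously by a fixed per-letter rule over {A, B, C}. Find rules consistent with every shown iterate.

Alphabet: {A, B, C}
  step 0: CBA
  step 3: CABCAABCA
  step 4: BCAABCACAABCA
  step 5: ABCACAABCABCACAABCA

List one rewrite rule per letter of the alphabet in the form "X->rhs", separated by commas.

  step 4 ⇒ step 5: BCAABCACAABCA ⇒ A·B·CA·CA·A·B·CA·B·CA·CA·A·B·CA
    A ↦ CA
    B ↦ A
    C ↦ B

A->CA, B->A, C->B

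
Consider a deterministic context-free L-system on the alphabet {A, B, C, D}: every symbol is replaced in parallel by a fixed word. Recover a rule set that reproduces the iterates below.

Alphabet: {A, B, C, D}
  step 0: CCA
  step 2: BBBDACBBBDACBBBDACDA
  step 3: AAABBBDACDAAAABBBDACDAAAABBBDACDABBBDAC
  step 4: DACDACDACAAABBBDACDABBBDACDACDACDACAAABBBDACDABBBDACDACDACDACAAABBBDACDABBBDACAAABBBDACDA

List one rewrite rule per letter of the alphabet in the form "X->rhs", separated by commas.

A->DAC, B->A, C->DA, D->BBB

  step 3 ⇒ step 4: AAABBBDACDAAAABBBDACDAAAABBBDACDABBBDAC ⇒ DAC·DAC·DAC·A·A·A·BBB·DAC·DA·BBB·DAC·DAC·DAC·DAC·A·A·A·BBB·DAC·DA·BBB·DAC·DAC·DAC·DAC·A·A·A·BBB·DAC·DA·BBB·DAC·A·A·A·BBB·DAC·DA
    A ↦ DAC
    B ↦ A
    C ↦ DA
    D ↦ BBB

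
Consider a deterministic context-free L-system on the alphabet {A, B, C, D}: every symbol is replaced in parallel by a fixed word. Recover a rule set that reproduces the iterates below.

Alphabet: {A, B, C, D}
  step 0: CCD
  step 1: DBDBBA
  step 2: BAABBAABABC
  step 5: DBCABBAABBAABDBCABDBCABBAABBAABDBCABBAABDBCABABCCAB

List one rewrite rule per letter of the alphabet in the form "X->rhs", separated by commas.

  step 1 ⇒ step 2: DBDBBA ⇒ BA·AB·BA·AB·AB·C
    A ↦ C
    B ↦ AB
    D ↦ BA
  step 0 ⇒ step 1: CCD ⇒ DB·DB·BA
    C ↦ DB

A->C, B->AB, C->DB, D->BA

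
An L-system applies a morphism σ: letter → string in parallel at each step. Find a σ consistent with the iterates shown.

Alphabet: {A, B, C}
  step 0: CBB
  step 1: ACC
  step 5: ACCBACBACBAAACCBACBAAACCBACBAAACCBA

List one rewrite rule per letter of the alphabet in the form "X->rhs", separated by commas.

A->CBA, B->C, C->A

  step 0 ⇒ step 1: CBB ⇒ A·C·C
    B ↦ C
    C ↦ A
    A ↦ CBA  (constrained at step 1)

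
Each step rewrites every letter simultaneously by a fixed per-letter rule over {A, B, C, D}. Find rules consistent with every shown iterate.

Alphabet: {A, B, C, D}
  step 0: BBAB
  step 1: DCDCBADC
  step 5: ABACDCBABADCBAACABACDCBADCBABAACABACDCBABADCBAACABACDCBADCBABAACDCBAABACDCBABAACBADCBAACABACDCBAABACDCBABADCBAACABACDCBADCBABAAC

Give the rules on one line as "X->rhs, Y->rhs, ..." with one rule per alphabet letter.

A->BA, B->DC, C->AC, D->AB

  step 0 ⇒ step 1: BBAB ⇒ DC·DC·BA·DC
    A ↦ BA
    B ↦ DC
    C ↦ AC  (constrained at step 1)
    D ↦ AB  (constrained at step 1)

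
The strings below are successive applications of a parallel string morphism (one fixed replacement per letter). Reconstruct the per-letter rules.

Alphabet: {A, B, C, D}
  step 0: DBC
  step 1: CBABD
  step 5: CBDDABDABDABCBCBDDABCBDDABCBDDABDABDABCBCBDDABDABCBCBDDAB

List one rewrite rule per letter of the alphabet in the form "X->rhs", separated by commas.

A->DD, B->AB, C->D, D->CB

  step 0 ⇒ step 1: DBC ⇒ CB·AB·D
    B ↦ AB
    C ↦ D
    D ↦ CB
    A ↦ DD  (constrained at step 1)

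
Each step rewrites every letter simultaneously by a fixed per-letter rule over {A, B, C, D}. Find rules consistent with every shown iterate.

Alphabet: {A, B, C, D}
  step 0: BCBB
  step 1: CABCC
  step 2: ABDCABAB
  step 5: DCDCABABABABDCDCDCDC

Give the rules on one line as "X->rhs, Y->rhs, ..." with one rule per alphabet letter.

A->D, B->C, C->AB, D->AB

  step 1 ⇒ step 2: CABCC ⇒ AB·D·C·AB·AB
    A ↦ D
    B ↦ C
    C ↦ AB
    D ↦ AB  (constrained at step 2)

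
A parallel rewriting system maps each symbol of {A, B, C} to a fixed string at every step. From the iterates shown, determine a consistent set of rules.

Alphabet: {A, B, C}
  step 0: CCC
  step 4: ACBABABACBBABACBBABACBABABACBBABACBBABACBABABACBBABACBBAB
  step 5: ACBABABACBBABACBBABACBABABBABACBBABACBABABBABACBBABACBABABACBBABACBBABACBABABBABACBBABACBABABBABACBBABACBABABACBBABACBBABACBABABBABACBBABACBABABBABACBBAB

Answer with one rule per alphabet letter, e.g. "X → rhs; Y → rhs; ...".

A->ACB, B->BAB, C->A

  step 4 ⇒ step 5: ACBABABACBBABACBBABACBABABACBBABACBBABACBABABACBBABACBBAB ⇒ ACB·A·BAB·ACB·BAB·ACB·BAB·ACB·A·BAB·BAB·ACB·BAB·ACB·A·BAB·BAB·ACB·BAB·ACB·A·BAB·ACB·BAB·ACB·BAB·ACB·A·BAB·BAB·ACB·BAB·ACB·A·BAB·BAB·ACB·BAB·ACB·A·BAB·ACB·BAB·ACB·BAB·ACB·A·BAB·BAB·ACB·BAB·ACB·A·BAB·BAB·ACB·BAB
    A ↦ ACB
    B ↦ BAB
    C ↦ A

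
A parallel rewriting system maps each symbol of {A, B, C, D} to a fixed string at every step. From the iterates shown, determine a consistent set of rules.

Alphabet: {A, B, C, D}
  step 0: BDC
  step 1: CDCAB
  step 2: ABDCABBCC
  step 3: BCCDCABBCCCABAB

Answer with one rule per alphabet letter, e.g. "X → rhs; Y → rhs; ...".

  step 2 ⇒ step 3: ABDCABBCC ⇒ BC·C·DC·AB·BC·C·C·AB·AB
    A ↦ BC
    B ↦ C
    C ↦ AB
    D ↦ DC

A->BC, B->C, C->AB, D->DC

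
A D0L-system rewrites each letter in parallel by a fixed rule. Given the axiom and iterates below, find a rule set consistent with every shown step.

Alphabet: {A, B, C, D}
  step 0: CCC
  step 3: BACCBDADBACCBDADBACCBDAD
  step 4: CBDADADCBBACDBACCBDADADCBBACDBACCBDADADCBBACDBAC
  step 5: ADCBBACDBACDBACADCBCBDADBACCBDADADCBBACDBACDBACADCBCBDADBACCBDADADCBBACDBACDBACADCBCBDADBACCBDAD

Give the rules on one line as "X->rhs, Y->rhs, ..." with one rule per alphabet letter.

  step 4 ⇒ step 5: CBDADADCBBACDBACCBDADADCBBACDBACCBDADADCBBACDBAC ⇒ AD·CB·BAC·D·BAC·D·BAC·AD·CB·CB·D·AD·BAC·CB·D·AD·AD·CB·BAC·D·BAC·D·BAC·AD·CB·CB·D·AD·BAC·CB·D·AD·AD·CB·BAC·D·BAC·D·BAC·AD·CB·CB·D·AD·BAC·CB·D·AD
    A ↦ D
    B ↦ CB
    C ↦ AD
    D ↦ BAC

A->D, B->CB, C->AD, D->BAC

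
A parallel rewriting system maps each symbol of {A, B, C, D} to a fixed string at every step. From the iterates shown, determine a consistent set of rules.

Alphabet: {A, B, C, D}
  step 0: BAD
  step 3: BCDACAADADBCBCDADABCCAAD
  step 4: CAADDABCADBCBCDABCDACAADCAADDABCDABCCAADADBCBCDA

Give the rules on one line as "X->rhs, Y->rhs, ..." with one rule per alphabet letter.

  step 3 ⇒ step 4: BCDACAADADBCBCDADABCCAAD ⇒ CA·AD·DA·BC·AD·BC·BC·DA·BC·DA·CA·AD·CA·AD·DA·BC·DA·BC·CA·AD·AD·BC·BC·DA
    A ↦ BC
    B ↦ CA
    C ↦ AD
    D ↦ DA

A->BC, B->CA, C->AD, D->DA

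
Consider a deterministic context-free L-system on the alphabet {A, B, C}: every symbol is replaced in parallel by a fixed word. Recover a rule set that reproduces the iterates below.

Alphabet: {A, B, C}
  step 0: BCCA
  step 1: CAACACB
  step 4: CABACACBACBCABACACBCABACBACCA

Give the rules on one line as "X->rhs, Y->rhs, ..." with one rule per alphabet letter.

A->B, B->CA, C->AC

  step 0 ⇒ step 1: BCCA ⇒ CA·AC·AC·B
    A ↦ B
    B ↦ CA
    C ↦ AC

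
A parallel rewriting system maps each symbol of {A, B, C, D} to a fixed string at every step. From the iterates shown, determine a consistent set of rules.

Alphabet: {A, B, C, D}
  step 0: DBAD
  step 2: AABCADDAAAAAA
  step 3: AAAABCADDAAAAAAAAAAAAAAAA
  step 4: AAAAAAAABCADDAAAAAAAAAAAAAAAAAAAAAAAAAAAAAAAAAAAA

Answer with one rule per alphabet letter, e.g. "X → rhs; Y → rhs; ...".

  step 3 ⇒ step 4: AAAABCADDAAAAAAAAAAAAAAAA ⇒ AA·AA·AA·AA·BC·ADD·AA·A·A·AA·AA·AA·AA·AA·AA·AA·AA·AA·AA·AA·AA·AA·AA·AA·AA
    A ↦ AA
    B ↦ BC
    C ↦ ADD
    D ↦ A

A->AA, B->BC, C->ADD, D->A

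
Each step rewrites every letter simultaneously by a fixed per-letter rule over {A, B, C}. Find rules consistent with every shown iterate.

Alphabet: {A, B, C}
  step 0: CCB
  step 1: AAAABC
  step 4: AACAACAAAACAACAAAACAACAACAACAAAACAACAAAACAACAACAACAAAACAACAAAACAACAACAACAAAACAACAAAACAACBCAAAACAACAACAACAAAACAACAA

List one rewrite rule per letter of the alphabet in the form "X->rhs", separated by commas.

  step 0 ⇒ step 1: CCB ⇒ AA·AA·BC
    B ↦ BC
    C ↦ AA
    A ↦ AAC  (constrained at step 1)

A->AAC, B->BC, C->AA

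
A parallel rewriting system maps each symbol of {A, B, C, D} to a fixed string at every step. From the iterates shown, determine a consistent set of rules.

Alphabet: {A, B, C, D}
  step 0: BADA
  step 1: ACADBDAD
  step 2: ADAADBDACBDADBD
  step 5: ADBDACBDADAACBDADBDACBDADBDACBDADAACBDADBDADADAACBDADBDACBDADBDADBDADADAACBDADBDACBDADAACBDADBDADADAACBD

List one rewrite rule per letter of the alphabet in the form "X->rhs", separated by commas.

A->AD, B->AC, C->A, D->BD

  step 1 ⇒ step 2: ACADBDAD ⇒ AD·A·AD·BD·AC·BD·AD·BD
    A ↦ AD
    B ↦ AC
    C ↦ A
    D ↦ BD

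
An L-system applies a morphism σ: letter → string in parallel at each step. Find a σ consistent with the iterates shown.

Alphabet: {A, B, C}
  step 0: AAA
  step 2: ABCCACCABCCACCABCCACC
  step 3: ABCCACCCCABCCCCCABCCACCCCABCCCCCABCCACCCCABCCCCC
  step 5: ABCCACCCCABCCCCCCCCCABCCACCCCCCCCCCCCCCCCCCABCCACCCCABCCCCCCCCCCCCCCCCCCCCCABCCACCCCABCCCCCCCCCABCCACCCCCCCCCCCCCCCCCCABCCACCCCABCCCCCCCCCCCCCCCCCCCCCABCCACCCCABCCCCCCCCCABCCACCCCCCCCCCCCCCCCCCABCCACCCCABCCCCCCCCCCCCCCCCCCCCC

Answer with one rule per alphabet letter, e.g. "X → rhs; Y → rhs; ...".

  step 2 ⇒ step 3: ABCCACCABCCACCABCCACC ⇒ ABC·CA·CC·CC·ABC·CC·CC·ABC·CA·CC·CC·ABC·CC·CC·ABC·CA·CC·CC·ABC·CC·CC
    A ↦ ABC
    B ↦ CA
    C ↦ CC

A->ABC, B->CA, C->CC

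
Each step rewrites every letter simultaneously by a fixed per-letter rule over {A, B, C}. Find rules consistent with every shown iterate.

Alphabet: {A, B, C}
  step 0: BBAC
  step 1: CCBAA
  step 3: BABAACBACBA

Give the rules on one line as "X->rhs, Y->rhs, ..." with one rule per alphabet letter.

  step 0 ⇒ step 1: BBAC ⇒ C·C·BA·A
    A ↦ BA
    B ↦ C
    C ↦ A

A->BA, B->C, C->A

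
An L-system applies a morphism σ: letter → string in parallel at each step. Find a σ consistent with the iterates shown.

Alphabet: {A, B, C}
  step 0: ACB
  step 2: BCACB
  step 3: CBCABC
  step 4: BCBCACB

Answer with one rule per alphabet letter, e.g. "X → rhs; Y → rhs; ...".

  step 3 ⇒ step 4: CBCABC ⇒ B·C·B·CA·C·B
    A ↦ CA
    B ↦ C
    C ↦ B

A->CA, B->C, C->B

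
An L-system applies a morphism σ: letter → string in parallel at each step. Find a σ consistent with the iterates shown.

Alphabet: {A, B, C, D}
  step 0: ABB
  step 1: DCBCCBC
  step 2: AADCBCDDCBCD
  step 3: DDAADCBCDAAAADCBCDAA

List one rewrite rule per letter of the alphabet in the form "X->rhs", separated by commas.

  step 2 ⇒ step 3: AADCBCDDCBCD ⇒ D·D·AA·D·CBC·D·AA·AA·D·CBC·D·AA
    A ↦ D
    B ↦ CBC
    C ↦ D
    D ↦ AA

A->D, B->CBC, C->D, D->AA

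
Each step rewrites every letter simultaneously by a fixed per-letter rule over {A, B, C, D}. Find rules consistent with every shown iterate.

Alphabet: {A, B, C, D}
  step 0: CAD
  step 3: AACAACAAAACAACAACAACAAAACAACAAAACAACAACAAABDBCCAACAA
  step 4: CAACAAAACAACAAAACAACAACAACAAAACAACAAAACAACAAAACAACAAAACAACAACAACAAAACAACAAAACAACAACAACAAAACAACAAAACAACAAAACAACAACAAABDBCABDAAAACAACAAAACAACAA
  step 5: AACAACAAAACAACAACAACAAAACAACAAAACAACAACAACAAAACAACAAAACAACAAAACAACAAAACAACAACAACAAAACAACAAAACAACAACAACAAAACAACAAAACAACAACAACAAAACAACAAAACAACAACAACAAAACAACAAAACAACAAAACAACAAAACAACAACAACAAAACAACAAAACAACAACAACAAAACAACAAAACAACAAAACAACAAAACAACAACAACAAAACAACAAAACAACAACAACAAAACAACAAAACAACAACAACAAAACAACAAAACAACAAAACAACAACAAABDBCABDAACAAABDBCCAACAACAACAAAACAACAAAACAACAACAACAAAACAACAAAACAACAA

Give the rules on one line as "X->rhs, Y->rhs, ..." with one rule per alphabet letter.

A->CAA, B->ABD, C->AA, D->BC

  step 4 ⇒ step 5: CAACAAAACAACAAAACAACAACAACAAAACAACAAAACAACAAAACAACAAAACAACAACAACAAAACAACAAAACAACAACAACAAAACAACAAAACAACAAAACAACAACAAABDBCABDAAAACAACAAAACAACAA ⇒ AA·CAA·CAA·AA·CAA·CAA·CAA·CAA·AA·CAA·CAA·AA·CAA·CAA·CAA·CAA·AA·CAA·CAA·AA·CAA·CAA·AA·CAA·CAA·AA·CAA·CAA·CAA·CAA·AA·CAA·CAA·AA·CAA·CAA·CAA·CAA·AA·CAA·CAA·AA·CAA·CAA·CAA·CAA·AA·CAA·CAA·AA·CAA·CAA·CAA·CAA·AA·CAA·CAA·AA·CAA·CAA·AA·CAA·CAA·AA·CAA·CAA·CAA·CAA·AA·CAA·CAA·AA·CAA·CAA·CAA·CAA·AA·CAA·CAA·AA·CAA·CAA·AA·CAA·CAA·AA·CAA·CAA·CAA·CAA·AA·CAA·CAA·AA·CAA·CAA·CAA·CAA·AA·CAA·CAA·AA·CAA·CAA·CAA·CAA·AA·CAA·CAA·AA·CAA·CAA·AA·CAA·CAA·CAA·ABD·BC·ABD·AA·CAA·ABD·BC·CAA·CAA·CAA·CAA·AA·CAA·CAA·AA·CAA·CAA·CAA·CAA·AA·CAA·CAA·AA·CAA·CAA
    A ↦ CAA
    B ↦ ABD
    C ↦ AA
    D ↦ BC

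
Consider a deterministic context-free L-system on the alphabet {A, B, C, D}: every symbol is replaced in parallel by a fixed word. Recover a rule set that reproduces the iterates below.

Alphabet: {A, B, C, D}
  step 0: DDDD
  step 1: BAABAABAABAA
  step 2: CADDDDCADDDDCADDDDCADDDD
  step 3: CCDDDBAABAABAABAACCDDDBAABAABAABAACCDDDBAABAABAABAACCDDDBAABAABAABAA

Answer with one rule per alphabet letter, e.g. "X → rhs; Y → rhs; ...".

  step 2 ⇒ step 3: CADDDDCADDDDCADDDDCADDDD ⇒ CCD·DD·BAA·BAA·BAA·BAA·CCD·DD·BAA·BAA·BAA·BAA·CCD·DD·BAA·BAA·BAA·BAA·CCD·DD·BAA·BAA·BAA·BAA
    A ↦ DD
    C ↦ CCD
    D ↦ BAA
  step 1 ⇒ step 2: BAABAABAABAA ⇒ CA·DD·DD·CA·DD·DD·CA·DD·DD·CA·DD·DD
    B ↦ CA

A->DD, B->CA, C->CCD, D->BAA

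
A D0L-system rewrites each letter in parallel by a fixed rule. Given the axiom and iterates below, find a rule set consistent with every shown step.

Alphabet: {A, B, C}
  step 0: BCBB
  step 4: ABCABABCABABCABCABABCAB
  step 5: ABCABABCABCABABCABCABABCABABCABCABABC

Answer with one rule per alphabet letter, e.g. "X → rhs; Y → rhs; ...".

  step 4 ⇒ step 5: ABCABABCABABCABCABABCAB ⇒ AB·C·AB·AB·C·AB·C·AB·AB·C·AB·C·AB·AB·C·AB·AB·C·AB·C·AB·AB·C
    A ↦ AB
    B ↦ C
    C ↦ AB

A->AB, B->C, C->AB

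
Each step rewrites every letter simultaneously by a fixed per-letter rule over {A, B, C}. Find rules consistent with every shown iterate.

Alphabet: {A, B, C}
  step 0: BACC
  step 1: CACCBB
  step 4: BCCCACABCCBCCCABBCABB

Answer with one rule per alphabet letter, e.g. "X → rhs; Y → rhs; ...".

  step 0 ⇒ step 1: BACC ⇒ CA·CC·B·B
    A ↦ CC
    B ↦ CA
    C ↦ B

A->CC, B->CA, C->B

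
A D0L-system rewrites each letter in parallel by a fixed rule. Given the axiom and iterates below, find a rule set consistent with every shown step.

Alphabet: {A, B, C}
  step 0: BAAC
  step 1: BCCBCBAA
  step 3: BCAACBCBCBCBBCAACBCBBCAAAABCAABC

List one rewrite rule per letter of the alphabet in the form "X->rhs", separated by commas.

  step 0 ⇒ step 1: BAAC ⇒ BC·CB·CB·AA
    A ↦ CB
    B ↦ BC
    C ↦ AA

A->CB, B->BC, C->AA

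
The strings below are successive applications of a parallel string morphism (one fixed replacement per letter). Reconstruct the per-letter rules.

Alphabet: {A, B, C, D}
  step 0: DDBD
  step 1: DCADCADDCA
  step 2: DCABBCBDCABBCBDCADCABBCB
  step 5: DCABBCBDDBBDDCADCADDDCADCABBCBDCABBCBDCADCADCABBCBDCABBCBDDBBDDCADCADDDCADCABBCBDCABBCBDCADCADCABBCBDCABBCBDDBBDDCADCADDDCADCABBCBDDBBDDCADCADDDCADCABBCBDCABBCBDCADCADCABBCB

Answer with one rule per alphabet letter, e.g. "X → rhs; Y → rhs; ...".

  step 1 ⇒ step 2: DCADCADDCA ⇒ DCA·BB·CB·DCA·BB·CB·DCA·DCA·BB·CB
    A ↦ CB
    C ↦ BB
    D ↦ DCA
  step 0 ⇒ step 1: DDBD ⇒ DCA·DCA·D·DCA
    B ↦ D

A->CB, B->D, C->BB, D->DCA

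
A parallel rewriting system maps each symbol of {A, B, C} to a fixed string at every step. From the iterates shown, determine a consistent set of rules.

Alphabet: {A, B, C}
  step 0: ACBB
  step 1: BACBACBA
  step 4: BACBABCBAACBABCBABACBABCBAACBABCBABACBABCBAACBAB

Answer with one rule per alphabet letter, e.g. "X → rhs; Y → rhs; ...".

  step 0 ⇒ step 1: ACBB ⇒ B·A·CBA·CBA
    A ↦ B
    B ↦ CBA
    C ↦ A

A->B, B->CBA, C->A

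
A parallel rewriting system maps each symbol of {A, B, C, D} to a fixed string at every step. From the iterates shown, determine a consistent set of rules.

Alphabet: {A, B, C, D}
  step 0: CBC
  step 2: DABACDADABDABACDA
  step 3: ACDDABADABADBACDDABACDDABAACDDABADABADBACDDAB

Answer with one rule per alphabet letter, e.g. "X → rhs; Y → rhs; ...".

  step 2 ⇒ step 3: DABACDADABDABACDA ⇒ ACD·DAB·A·DAB·ADB·ACD·DAB·ACD·DAB·A·ACD·DAB·A·DAB·ADB·ACD·DAB
    A ↦ DAB
    B ↦ A
    C ↦ ADB
    D ↦ ACD

A->DAB, B->A, C->ADB, D->ACD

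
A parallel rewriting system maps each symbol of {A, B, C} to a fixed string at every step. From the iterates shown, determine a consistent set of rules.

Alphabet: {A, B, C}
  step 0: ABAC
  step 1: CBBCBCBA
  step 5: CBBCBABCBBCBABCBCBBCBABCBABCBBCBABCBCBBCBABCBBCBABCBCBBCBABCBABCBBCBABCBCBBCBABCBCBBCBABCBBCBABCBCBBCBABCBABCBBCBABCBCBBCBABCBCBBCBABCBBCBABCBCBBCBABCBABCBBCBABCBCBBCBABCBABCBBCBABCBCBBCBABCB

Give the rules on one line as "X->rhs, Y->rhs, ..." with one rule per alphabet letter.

A->CB, B->BCB, C->A

  step 0 ⇒ step 1: ABAC ⇒ CB·BCB·CB·A
    A ↦ CB
    B ↦ BCB
    C ↦ A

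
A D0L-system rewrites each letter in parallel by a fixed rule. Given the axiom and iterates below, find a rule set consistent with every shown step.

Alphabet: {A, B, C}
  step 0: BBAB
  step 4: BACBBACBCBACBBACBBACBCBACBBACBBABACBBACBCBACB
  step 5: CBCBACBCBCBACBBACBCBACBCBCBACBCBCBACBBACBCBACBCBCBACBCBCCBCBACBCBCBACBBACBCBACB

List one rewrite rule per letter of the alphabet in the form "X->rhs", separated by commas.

  step 4 ⇒ step 5: BACBBACBCBACBBACBBACBCBACBBACBBABACBBACBCBACB ⇒ CB·C·BA·CB·CB·C·BA·CB·BA·CB·C·BA·CB·CB·C·BA·CB·CB·C·BA·CB·BA·CB·C·BA·CB·CB·C·BA·CB·CB·C·CB·C·BA·CB·CB·C·BA·CB·BA·CB·C·BA·CB
    A ↦ C
    B ↦ CB
    C ↦ BA

A->C, B->CB, C->BA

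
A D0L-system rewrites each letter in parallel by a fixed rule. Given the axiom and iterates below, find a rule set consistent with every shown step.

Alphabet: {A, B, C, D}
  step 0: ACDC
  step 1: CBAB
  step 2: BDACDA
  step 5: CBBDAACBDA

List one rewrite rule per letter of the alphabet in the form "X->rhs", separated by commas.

  step 1 ⇒ step 2: CBAB ⇒ B·DA·C·DA
    A ↦ C
    B ↦ DA
    C ↦ B
  step 0 ⇒ step 1: ACDC ⇒ C·B·A·B
    D ↦ A

A->C, B->DA, C->B, D->A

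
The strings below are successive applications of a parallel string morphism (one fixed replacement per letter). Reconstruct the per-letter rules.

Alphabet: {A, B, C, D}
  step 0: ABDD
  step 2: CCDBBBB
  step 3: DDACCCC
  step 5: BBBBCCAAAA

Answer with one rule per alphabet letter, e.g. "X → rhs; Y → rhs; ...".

  step 2 ⇒ step 3: CCDBBBB ⇒ D·D·A·C·C·C·C
    B ↦ C
    C ↦ D
    D ↦ A
    A ↦ BB  (constrained at step 0)

A->BB, B->C, C->D, D->A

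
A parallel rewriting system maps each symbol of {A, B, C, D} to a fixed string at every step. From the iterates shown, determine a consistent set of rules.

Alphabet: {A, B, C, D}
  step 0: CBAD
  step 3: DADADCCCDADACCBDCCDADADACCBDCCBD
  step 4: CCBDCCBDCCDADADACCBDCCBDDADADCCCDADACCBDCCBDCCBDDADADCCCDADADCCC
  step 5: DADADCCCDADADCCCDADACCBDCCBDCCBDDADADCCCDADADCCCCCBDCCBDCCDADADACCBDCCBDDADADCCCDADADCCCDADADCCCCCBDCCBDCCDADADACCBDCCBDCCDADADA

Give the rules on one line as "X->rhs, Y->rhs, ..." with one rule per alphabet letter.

  step 4 ⇒ step 5: CCBDCCBDCCDADADACCBDCCBDDADADCCCDADACCBDCCBDCCBDDADADCCCDADADCCC ⇒ DA·DA·DC·CC·DA·DA·DC·CC·DA·DA·CC·BD·CC·BD·CC·BD·DA·DA·DC·CC·DA·DA·DC·CC·CC·BD·CC·BD·CC·DA·DA·DA·CC·BD·CC·BD·DA·DA·DC·CC·DA·DA·DC·CC·DA·DA·DC·CC·CC·BD·CC·BD·CC·DA·DA·DA·CC·BD·CC·BD·CC·DA·DA·DA
    A ↦ BD
    B ↦ DC
    C ↦ DA
    D ↦ CC

A->BD, B->DC, C->DA, D->CC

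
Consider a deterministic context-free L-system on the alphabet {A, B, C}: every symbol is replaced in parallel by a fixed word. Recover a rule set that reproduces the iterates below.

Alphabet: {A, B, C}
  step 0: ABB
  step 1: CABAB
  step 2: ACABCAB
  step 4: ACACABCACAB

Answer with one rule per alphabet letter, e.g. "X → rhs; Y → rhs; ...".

A->C, B->AB, C->A

  step 1 ⇒ step 2: CABAB ⇒ A·C·AB·C·AB
    A ↦ C
    B ↦ AB
    C ↦ A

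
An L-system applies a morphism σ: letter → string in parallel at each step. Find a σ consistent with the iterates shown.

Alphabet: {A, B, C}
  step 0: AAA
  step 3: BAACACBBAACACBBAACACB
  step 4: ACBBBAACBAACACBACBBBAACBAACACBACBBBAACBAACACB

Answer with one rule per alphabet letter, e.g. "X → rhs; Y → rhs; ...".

  step 3 ⇒ step 4: BAACACBBAACACBBAACACB ⇒ ACB·B·B·AAC·B·AAC·ACB·ACB·B·B·AAC·B·AAC·ACB·ACB·B·B·AAC·B·AAC·ACB
    A ↦ B
    B ↦ ACB
    C ↦ AAC

A->B, B->ACB, C->AAC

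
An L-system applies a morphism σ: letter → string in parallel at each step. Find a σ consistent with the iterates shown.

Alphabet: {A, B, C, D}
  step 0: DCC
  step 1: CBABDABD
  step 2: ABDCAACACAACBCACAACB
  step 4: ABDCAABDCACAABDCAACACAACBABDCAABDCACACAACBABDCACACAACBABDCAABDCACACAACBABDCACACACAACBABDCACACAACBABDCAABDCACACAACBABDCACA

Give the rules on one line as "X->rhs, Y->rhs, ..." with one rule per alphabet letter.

A->CA, B->CAA, C->ABD, D->CB

  step 1 ⇒ step 2: CBABDABD ⇒ ABD·CAA·CA·CAA·CB·CA·CAA·CB
    A ↦ CA
    B ↦ CAA
    C ↦ ABD
    D ↦ CB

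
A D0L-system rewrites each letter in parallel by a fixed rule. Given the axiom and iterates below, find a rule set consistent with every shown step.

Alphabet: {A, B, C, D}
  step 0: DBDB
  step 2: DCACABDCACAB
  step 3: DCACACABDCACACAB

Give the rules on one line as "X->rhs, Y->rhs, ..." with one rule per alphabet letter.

  step 2 ⇒ step 3: DCACABDCACAB ⇒ DC·A·C·A·C·AB·DC·A·C·A·C·AB
    A ↦ C
    B ↦ AB
    C ↦ A
    D ↦ DC

A->C, B->AB, C->A, D->DC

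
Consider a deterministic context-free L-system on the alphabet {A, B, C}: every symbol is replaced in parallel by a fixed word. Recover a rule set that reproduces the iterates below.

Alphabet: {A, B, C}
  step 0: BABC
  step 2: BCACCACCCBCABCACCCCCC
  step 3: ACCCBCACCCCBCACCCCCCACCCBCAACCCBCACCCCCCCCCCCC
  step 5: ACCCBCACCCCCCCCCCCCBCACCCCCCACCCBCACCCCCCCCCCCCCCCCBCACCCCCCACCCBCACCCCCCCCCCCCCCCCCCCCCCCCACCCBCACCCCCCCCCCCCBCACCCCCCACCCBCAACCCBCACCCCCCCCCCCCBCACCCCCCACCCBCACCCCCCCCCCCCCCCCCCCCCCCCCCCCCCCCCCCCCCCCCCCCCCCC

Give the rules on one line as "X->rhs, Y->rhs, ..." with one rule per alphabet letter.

A->BCA, B->AC, C->CC

  step 2 ⇒ step 3: BCACCACCCBCABCACCCCCC ⇒ AC·CC·BCA·CC·CC·BCA·CC·CC·CC·AC·CC·BCA·AC·CC·BCA·CC·CC·CC·CC·CC·CC
    A ↦ BCA
    B ↦ AC
    C ↦ CC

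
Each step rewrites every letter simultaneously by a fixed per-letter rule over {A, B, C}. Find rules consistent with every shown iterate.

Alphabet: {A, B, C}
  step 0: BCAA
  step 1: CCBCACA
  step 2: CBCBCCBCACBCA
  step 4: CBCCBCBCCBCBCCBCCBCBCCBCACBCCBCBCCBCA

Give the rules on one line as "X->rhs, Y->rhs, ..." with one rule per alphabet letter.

A->CA, B->C, C->CB

  step 1 ⇒ step 2: CCBCACA ⇒ CB·CB·C·CB·CA·CB·CA
    A ↦ CA
    B ↦ C
    C ↦ CB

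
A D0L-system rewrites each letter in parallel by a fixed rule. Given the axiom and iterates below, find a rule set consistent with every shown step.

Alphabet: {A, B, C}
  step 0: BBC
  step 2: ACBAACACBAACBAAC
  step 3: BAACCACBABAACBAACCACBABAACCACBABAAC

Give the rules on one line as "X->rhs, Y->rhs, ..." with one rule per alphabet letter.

A->BA, B->CAC, C->AC

  step 2 ⇒ step 3: ACBAACACBAACBAAC ⇒ BA·AC·CAC·BA·BA·AC·BA·AC·CAC·BA·BA·AC·CAC·BA·BA·AC
    A ↦ BA
    B ↦ CAC
    C ↦ AC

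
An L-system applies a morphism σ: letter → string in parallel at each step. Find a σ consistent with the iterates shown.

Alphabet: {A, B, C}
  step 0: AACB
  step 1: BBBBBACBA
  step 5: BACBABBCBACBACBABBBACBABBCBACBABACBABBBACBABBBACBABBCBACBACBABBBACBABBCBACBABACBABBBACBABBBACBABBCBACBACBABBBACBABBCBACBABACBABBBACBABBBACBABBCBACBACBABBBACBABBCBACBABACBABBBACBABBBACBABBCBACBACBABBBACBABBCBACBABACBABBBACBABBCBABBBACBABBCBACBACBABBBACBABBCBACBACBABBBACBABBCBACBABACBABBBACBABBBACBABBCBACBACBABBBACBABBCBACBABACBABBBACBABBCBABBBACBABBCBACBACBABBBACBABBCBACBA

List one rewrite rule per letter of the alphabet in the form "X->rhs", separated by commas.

A->BB, B->CBA, C->BA

  step 0 ⇒ step 1: AACB ⇒ BB·BB·BA·CBA
    A ↦ BB
    B ↦ CBA
    C ↦ BA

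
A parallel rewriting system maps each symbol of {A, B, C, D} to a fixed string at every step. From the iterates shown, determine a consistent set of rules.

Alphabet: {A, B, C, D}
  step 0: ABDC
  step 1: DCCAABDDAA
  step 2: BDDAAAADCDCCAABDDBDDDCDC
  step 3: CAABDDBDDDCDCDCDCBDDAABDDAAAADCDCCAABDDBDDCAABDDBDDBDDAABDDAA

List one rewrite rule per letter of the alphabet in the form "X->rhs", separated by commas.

A->DC, B->CAA, C->AA, D->BDD

  step 2 ⇒ step 3: BDDAAAADCDCCAABDDBDDDCDC ⇒ CAA·BDD·BDD·DC·DC·DC·DC·BDD·AA·BDD·AA·AA·DC·DC·CAA·BDD·BDD·CAA·BDD·BDD·BDD·AA·BDD·AA
    A ↦ DC
    B ↦ CAA
    C ↦ AA
    D ↦ BDD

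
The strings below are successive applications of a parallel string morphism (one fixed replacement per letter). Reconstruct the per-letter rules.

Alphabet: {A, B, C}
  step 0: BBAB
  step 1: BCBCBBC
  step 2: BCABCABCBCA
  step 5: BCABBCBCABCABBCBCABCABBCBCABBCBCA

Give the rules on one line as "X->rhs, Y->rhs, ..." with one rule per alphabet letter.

  step 1 ⇒ step 2: BCBCBBC ⇒ BC·A·BC·A·BC·BC·A
    B ↦ BC
    C ↦ A
  step 0 ⇒ step 1: BBAB ⇒ BC·BC·B·BC
    A ↦ B

A->B, B->BC, C->A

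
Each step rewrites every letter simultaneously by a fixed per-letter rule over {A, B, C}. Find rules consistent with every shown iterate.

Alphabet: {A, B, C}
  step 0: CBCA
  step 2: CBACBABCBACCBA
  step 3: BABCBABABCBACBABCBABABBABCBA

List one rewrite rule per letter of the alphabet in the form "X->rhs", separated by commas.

A->BA, B->C, C->BAB

  step 2 ⇒ step 3: CBACBABCBACCBA ⇒ BAB·C·BA·BAB·C·BA·C·BAB·C·BA·BAB·BAB·C·BA
    A ↦ BA
    B ↦ C
    C ↦ BAB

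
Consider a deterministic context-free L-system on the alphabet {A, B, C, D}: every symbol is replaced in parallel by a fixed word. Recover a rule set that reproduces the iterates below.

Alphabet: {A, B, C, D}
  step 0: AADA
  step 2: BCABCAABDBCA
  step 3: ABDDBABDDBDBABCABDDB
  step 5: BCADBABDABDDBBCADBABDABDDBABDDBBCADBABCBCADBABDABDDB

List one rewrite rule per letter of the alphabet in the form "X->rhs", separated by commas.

A->DB, B->A, C->BD, D->BC

  step 2 ⇒ step 3: BCABCAABDBCA ⇒ A·BD·DB·A·BD·DB·DB·A·BC·A·BD·DB
    A ↦ DB
    B ↦ A
    C ↦ BD
    D ↦ BC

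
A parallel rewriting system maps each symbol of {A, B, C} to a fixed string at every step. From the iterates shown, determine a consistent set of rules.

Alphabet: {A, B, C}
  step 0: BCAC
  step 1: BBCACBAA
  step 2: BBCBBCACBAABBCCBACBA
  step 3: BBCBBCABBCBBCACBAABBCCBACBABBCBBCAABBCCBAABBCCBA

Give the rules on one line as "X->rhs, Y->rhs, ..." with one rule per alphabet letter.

A->CBA, B->BBC, C->A

  step 2 ⇒ step 3: BBCBBCACBAABBCCBACBA ⇒ BBC·BBC·A·BBC·BBC·A·CBA·A·BBC·CBA·CBA·BBC·BBC·A·A·BBC·CBA·A·BBC·CBA
    A ↦ CBA
    B ↦ BBC
    C ↦ A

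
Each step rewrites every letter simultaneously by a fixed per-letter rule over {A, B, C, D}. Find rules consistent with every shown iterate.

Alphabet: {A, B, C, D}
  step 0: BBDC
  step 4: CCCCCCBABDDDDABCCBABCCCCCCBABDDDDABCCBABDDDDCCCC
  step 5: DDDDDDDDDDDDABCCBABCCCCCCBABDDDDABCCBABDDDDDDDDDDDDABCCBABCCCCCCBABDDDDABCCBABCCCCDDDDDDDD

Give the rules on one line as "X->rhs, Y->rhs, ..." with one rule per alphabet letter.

A->CCB, B->AB, C->DD, D->C

  step 4 ⇒ step 5: CCCCCCBABDDDDABCCBABCCCCCCBABDDDDABCCBABDDDDCCCC ⇒ DD·DD·DD·DD·DD·DD·AB·CCB·AB·C·C·C·C·CCB·AB·DD·DD·AB·CCB·AB·DD·DD·DD·DD·DD·DD·AB·CCB·AB·C·C·C·C·CCB·AB·DD·DD·AB·CCB·AB·C·C·C·C·DD·DD·DD·DD
    A ↦ CCB
    B ↦ AB
    C ↦ DD
    D ↦ C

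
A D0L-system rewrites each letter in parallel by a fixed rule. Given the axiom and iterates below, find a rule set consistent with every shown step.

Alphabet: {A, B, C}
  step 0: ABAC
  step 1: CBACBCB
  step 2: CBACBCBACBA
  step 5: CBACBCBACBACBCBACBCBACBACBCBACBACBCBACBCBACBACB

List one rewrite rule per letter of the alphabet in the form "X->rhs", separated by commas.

  step 1 ⇒ step 2: CBACBCB ⇒ CB·A·CB·CB·A·CB·A
    A ↦ CB
    B ↦ A
    C ↦ CB

A->CB, B->A, C->CB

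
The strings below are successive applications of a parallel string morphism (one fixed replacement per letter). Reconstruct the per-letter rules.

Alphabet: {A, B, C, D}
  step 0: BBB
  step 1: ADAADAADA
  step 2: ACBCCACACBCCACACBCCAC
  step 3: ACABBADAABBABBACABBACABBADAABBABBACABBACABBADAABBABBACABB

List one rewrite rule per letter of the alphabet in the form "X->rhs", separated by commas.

  step 2 ⇒ step 3: ACBCCACACBCCACACBCCAC ⇒ AC·ABB·ADA·ABB·ABB·AC·ABB·AC·ABB·ADA·ABB·ABB·AC·ABB·AC·ABB·ADA·ABB·ABB·AC·ABB
    A ↦ AC
    B ↦ ADA
    C ↦ ABB
  step 1 ⇒ step 2: ADAADAADA ⇒ AC·BCC·AC·AC·BCC·AC·AC·BCC·AC
    D ↦ BCC

A->AC, B->ADA, C->ABB, D->BCC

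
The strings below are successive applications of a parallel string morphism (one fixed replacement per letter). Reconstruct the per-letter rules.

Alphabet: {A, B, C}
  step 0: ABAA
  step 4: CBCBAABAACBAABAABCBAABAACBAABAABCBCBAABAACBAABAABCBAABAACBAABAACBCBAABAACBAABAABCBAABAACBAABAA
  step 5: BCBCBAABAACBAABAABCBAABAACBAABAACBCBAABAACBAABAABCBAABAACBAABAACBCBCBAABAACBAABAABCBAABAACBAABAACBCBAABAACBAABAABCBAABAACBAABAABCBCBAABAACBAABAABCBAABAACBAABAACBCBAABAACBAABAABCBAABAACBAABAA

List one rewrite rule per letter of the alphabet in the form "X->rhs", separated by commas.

A->BAA, B->C, C->B

  step 4 ⇒ step 5: CBCBAABAACBAABAABCBAABAACBAABAABCBCBAABAACBAABAABCBAABAACBAABAACBCBAABAACBAABAABCBAABAACBAABAA ⇒ B·C·B·C·BAA·BAA·C·BAA·BAA·B·C·BAA·BAA·C·BAA·BAA·C·B·C·BAA·BAA·C·BAA·BAA·B·C·BAA·BAA·C·BAA·BAA·C·B·C·B·C·BAA·BAA·C·BAA·BAA·B·C·BAA·BAA·C·BAA·BAA·C·B·C·BAA·BAA·C·BAA·BAA·B·C·BAA·BAA·C·BAA·BAA·B·C·B·C·BAA·BAA·C·BAA·BAA·B·C·BAA·BAA·C·BAA·BAA·C·B·C·BAA·BAA·C·BAA·BAA·B·C·BAA·BAA·C·BAA·BAA
    A ↦ BAA
    B ↦ C
    C ↦ B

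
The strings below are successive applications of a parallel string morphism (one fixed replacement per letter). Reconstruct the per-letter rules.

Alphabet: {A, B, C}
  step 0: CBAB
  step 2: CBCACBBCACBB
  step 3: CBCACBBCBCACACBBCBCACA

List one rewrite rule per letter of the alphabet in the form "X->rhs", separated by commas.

A->B, B->CA, C->CB

  step 2 ⇒ step 3: CBCACBBCACBB ⇒ CB·CA·CB·B·CB·CA·CA·CB·B·CB·CA·CA
    A ↦ B
    B ↦ CA
    C ↦ CB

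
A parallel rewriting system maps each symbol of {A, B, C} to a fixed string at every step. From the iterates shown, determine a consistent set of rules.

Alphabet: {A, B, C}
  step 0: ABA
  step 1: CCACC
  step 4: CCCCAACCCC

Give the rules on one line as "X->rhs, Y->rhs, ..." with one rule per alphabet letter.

A->CC, B->A, C->B

  step 0 ⇒ step 1: ABA ⇒ CC·A·CC
    A ↦ CC
    B ↦ A
    C ↦ B  (constrained at step 1)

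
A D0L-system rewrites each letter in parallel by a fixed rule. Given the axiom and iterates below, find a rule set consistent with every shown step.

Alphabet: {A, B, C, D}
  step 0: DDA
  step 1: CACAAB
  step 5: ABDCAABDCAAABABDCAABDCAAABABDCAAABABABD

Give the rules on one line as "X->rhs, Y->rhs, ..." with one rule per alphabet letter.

A->AB, B->D, C->A, D->CA

  step 0 ⇒ step 1: DDA ⇒ CA·CA·AB
    A ↦ AB
    D ↦ CA
    B ↦ D  (constrained at step 1)
    C ↦ A  (constrained at step 1)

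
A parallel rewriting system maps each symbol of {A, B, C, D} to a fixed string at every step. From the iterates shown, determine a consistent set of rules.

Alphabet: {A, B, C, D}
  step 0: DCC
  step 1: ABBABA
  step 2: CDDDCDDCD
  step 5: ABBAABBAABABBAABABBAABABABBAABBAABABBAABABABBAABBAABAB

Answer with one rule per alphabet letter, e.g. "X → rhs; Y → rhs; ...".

A->CD, B->D, C->BA, D->AB

  step 1 ⇒ step 2: ABBABA ⇒ CD·D·D·CD·D·CD
    A ↦ CD
    B ↦ D
  step 0 ⇒ step 1: DCC ⇒ AB·BA·BA
    C ↦ BA
  step 0 ⇒ step 1: DCC ⇒ AB·BA·BA
    D ↦ AB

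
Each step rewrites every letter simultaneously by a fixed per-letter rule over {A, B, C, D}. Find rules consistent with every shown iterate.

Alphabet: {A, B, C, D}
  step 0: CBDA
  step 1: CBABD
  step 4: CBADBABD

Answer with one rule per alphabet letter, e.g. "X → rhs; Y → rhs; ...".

  step 0 ⇒ step 1: CBDA ⇒ CB·A·B·D
    A ↦ D
    B ↦ A
    C ↦ CB
    D ↦ B

A->D, B->A, C->CB, D->B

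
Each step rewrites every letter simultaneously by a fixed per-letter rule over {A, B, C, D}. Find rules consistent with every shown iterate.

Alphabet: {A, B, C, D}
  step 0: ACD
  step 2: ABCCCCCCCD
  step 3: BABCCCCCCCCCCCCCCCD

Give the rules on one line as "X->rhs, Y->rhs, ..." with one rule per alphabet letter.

A->B, B->AB, C->CC, D->CD

  step 2 ⇒ step 3: ABCCCCCCCD ⇒ B·AB·CC·CC·CC·CC·CC·CC·CC·CD
    A ↦ B
    B ↦ AB
    C ↦ CC
    D ↦ CD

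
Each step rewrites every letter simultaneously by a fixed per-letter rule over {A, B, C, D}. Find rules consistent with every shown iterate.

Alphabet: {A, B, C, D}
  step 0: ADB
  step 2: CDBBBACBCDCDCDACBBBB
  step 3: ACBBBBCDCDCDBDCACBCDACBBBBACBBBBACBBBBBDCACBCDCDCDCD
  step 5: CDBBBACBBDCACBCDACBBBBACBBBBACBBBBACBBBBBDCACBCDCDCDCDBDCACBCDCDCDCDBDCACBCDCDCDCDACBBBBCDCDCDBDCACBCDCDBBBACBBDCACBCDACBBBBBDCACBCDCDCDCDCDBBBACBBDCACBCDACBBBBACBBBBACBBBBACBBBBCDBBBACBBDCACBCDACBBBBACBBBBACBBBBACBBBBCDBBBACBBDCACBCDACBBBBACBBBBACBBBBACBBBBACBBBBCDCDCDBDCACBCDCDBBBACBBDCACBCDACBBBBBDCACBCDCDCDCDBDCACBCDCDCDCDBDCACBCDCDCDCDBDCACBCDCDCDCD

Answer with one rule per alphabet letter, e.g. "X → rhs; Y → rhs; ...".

  step 2 ⇒ step 3: CDBBBACBCDCDCDACBBBB ⇒ ACB·BBB·CD·CD·CD·BDC·ACB·CD·ACB·BBB·ACB·BBB·ACB·BBB·BDC·ACB·CD·CD·CD·CD
    A ↦ BDC
    B ↦ CD
    C ↦ ACB
    D ↦ BBB

A->BDC, B->CD, C->ACB, D->BBB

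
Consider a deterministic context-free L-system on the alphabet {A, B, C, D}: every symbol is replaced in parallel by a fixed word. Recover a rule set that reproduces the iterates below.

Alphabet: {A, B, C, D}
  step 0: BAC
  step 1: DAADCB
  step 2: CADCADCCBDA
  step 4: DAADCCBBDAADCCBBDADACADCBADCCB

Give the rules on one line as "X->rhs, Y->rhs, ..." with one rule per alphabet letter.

  step 1 ⇒ step 2: DAADCB ⇒ C·ADC·ADC·C·B·DA
    A ↦ ADC
    B ↦ DA
    C ↦ B
    D ↦ C

A->ADC, B->DA, C->B, D->C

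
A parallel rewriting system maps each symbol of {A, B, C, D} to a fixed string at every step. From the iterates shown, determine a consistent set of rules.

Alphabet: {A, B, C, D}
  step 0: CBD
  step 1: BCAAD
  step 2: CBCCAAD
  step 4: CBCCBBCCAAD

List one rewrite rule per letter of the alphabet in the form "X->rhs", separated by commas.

  step 1 ⇒ step 2: BCAAD ⇒ C·B·C·C·AAD
    A ↦ C
    B ↦ C
    C ↦ B
    D ↦ AAD

A->C, B->C, C->B, D->AAD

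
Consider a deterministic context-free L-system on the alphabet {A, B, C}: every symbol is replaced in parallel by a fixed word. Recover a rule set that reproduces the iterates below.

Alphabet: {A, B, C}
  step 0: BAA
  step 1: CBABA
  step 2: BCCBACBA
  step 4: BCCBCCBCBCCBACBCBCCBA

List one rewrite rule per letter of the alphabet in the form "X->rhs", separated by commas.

A->BA, B->C, C->BC

  step 1 ⇒ step 2: CBABA ⇒ BC·C·BA·C·BA
    A ↦ BA
    B ↦ C
    C ↦ BC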